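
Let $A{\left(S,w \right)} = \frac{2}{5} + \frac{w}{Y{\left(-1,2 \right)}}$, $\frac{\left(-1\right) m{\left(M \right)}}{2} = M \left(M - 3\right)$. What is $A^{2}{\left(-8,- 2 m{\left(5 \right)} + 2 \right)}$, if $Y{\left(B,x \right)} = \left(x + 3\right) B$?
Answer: $64$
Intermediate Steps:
$Y{\left(B,x \right)} = B \left(3 + x\right)$ ($Y{\left(B,x \right)} = \left(3 + x\right) B = B \left(3 + x\right)$)
$m{\left(M \right)} = - 2 M \left(-3 + M\right)$ ($m{\left(M \right)} = - 2 M \left(M - 3\right) = - 2 M \left(-3 + M\right)$)
$A{\left(S,w \right)} = \frac{2}{5} - \frac{w}{5}$ ($A{\left(S,w \right)} = \frac{2}{5} + \frac{w}{\left(-1\right) \left(3 + 2\right)} = 2 \cdot \frac{1}{5} + \frac{w}{\left(-1\right) 5} = \frac{2}{5} + \frac{w}{-5} = \frac{2}{5} + w \left(- \frac{1}{5}\right) = \frac{2}{5} - \frac{w}{5}$)
$A^{2}{\left(-8,- 2 m{\left(5 \right)} + 2 \right)} = \left(\frac{2}{5} - \frac{- 2 \cdot 2 \cdot 5 \left(3 - 5\right) + 2}{5}\right)^{2} = \left(\frac{2}{5} - \frac{- 2 \cdot 2 \cdot 5 \left(-2\right) + 2}{5}\right)^{2} = \left(\frac{2}{5} - \frac{\left(-2\right) \left(-20\right) + 2}{5}\right)^{2} = \left(\frac{2}{5} - \frac{40 + 2}{5}\right)^{2} = \left(\frac{2}{5} - \frac{42}{5}\right)^{2} = \left(-8\right)^{2} = 64$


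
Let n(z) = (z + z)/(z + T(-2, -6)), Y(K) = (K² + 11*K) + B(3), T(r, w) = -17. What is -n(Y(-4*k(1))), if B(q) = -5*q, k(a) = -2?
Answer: -137/60 ≈ -2.2833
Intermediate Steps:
Y(K) = -15 + K² + 11*K (Y(K) = (K² + 11*K) - 5*3 = (K² + 11*K) - 15 = -15 + K² + 11*K)
n(z) = 2*z/(-17 + z) (n(z) = (z + z)/(z - 17) = (2*z)/(-17 + z) = 2*z/(-17 + z))
-n(Y(-4*k(1))) = -2*(-15 + (-4*(-2))² + 11*(-4*(-2)))/(-17 + (-15 + (-4*(-2))² + 11*(-4*(-2)))) = -2*(-15 + 8² + 11*8)/(-17 + (-15 + 8² + 11*8)) = -2*(-15 + 64 + 88)/(-17 + (-15 + 64 + 88)) = -2*137/(-17 + 137) = -2*137/120 = -1*137/60 = -137/60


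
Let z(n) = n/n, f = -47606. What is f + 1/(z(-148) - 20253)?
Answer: -964116713/20252 ≈ -47606.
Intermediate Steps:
z(n) = 1
f + 1/(z(-148) - 20253) = -47606 + 1/(1 - 20253) = -47606 + 1/(-20252) = -47606 - 1/20252 = -964116713/20252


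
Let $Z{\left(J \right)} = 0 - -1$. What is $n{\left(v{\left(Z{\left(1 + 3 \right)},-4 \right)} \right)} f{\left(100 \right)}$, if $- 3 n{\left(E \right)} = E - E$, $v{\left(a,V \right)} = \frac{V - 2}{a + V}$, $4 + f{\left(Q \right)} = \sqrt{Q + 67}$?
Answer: $0$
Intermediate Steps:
$Z{\left(J \right)} = 1$ ($Z{\left(J \right)} = 0 + 1 = 1$)
$f{\left(Q \right)} = -4 + \sqrt{67 + Q}$ ($f{\left(Q \right)} = -4 + \sqrt{Q + 67} = -4 + \sqrt{67 + Q}$)
$v{\left(a,V \right)} = \frac{-2 + V}{V + a}$
$n{\left(E \right)} = 0$ ($n{\left(E \right)} = - \frac{E - E}{3} = \left(- \frac{1}{3}\right) 0 = 0$)
$n{\left(v{\left(Z{\left(1 + 3 \right)},-4 \right)} \right)} f{\left(100 \right)} = 0 \left(-4 + \sqrt{67 + 100}\right) = 0 \left(-4 + \sqrt{167}\right) = 0$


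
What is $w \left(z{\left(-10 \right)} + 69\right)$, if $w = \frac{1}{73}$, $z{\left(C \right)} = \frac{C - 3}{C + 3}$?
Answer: $\frac{496}{511} \approx 0.97065$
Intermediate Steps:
$z{\left(C \right)} = \frac{-3 + C}{3 + C}$
$w = \frac{1}{73} \approx 0.013699$
$w \left(z{\left(-10 \right)} + 69\right) = \frac{\frac{-3 - 10}{3 - 10} + 69}{73} = \frac{\frac{1}{-7} \left(-13\right) + 69}{73} = \frac{\left(- \frac{1}{7}\right) \left(-13\right) + 69}{73} = \frac{\frac{13}{7} + 69}{73} = \frac{1}{73} \cdot \frac{496}{7} = \frac{496}{511}$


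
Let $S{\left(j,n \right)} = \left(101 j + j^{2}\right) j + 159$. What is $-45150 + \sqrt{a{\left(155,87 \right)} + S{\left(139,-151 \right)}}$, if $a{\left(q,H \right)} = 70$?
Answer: $-45150 + \sqrt{4637269} \approx -42997.0$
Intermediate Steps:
$S{\left(j,n \right)} = 159 + j \left(j^{2} + 101 j\right)$ ($S{\left(j,n \right)} = \left(j^{2} + 101 j\right) j + 159 = j \left(j^{2} + 101 j\right) + 159 = 159 + j \left(j^{2} + 101 j\right)$)
$-45150 + \sqrt{a{\left(155,87 \right)} + S{\left(139,-151 \right)}} = -45150 + \sqrt{70 + \left(159 + 139^{3} + 101 \cdot 139^{2}\right)} = -45150 + \sqrt{70 + \left(159 + 2685619 + 101 \cdot 19321\right)} = -45150 + \sqrt{70 + \left(159 + 2685619 + 1951421\right)} = -45150 + \sqrt{70 + 4637199} = -45150 + \sqrt{4637269}$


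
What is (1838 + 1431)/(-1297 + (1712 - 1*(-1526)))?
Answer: 3269/1941 ≈ 1.6842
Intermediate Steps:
(1838 + 1431)/(-1297 + (1712 - 1*(-1526))) = 3269/(-1297 + (1712 + 1526)) = 3269/(-1297 + 3238) = 3269/1941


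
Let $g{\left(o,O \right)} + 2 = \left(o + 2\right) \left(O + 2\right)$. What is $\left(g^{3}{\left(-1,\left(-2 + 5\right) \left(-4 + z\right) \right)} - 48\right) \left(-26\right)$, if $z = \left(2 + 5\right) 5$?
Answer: $-20912034$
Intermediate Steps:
$z = 35$ ($z = 7 \cdot 5 = 35$)
$g{\left(o,O \right)} = -2 + \left(2 + O\right) \left(2 + o\right)$ ($g{\left(o,O \right)} = -2 + \left(o + 2\right) \left(O + 2\right) = -2 + \left(2 + o\right) \left(2 + O\right) = -2 + \left(2 + O\right) \left(2 + o\right)$)
$\left(g^{3}{\left(-1,\left(-2 + 5\right) \left(-4 + z\right) \right)} - 48\right) \left(-26\right) = \left(\left(2 + 2 \left(-2 + 5\right) \left(-4 + 35\right) + 2 \left(-1\right) + \left(-2 + 5\right) \left(-4 + 35\right) \left(-1\right)\right)^{3} - 48\right) \left(-26\right) = \left(\left(2 + 2 \cdot 3 \cdot 31 - 2 + 3 \cdot 31 \left(-1\right)\right)^{3} - 48\right) \left(-26\right) = \left(\left(2 + 2 \cdot 93 - 2 + 93 \left(-1\right)\right)^{3} - 48\right) \left(-26\right) = \left(\left(2 + 186 - 2 - 93\right)^{3} - 48\right) \left(-26\right) = \left(93^{3} - 48\right) \left(-26\right) = \left(804357 - 48\right) \left(-26\right) = 804309 \left(-26\right) = -20912034$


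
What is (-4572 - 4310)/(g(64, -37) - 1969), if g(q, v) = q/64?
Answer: 4441/984 ≈ 4.5132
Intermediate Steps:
g(q, v) = q/64 (g(q, v) = q*(1/64) = q/64)
(-4572 - 4310)/(g(64, -37) - 1969) = (-4572 - 4310)/((1/64)*64 - 1969) = -8882/(1 - 1969) = -8882/(-1968) = -8882*(-1/1968) = 4441/984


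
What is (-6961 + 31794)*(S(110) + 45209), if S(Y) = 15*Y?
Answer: 1163649547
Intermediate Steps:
(-6961 + 31794)*(S(110) + 45209) = (-6961 + 31794)*(15*110 + 45209) = 24833*(1650 + 45209) = 24833*46859 = 1163649547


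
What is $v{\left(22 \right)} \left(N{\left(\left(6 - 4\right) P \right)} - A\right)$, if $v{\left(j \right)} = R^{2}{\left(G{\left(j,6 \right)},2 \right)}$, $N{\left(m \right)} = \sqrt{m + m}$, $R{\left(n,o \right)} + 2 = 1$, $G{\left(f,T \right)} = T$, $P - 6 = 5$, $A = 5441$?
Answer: $-5441 + 2 \sqrt{11} \approx -5434.4$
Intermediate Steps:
$P = 11$ ($P = 6 + 5 = 11$)
$R{\left(n,o \right)} = -1$ ($R{\left(n,o \right)} = -2 + 1 = -1$)
$N{\left(m \right)} = \sqrt{2} \sqrt{m}$ ($N{\left(m \right)} = \sqrt{2 m} = \sqrt{2} \sqrt{m}$)
$v{\left(j \right)} = 1$ ($v{\left(j \right)} = \left(-1\right)^{2} = 1$)
$v{\left(22 \right)} \left(N{\left(\left(6 - 4\right) P \right)} - A\right) = 1 \left(\sqrt{2} \sqrt{\left(6 - 4\right) 11} - 5441\right) = 1 \left(\sqrt{2} \sqrt{2 \cdot 11} - 5441\right) = 1 \left(\sqrt{2} \sqrt{22} - 5441\right) = 1 \left(2 \sqrt{11} - 5441\right) = 1 \left(-5441 + 2 \sqrt{11}\right) = -5441 + 2 \sqrt{11}$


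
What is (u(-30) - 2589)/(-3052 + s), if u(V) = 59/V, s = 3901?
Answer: -77729/25470 ≈ -3.0518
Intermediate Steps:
(u(-30) - 2589)/(-3052 + s) = (59/(-30) - 2589)/(-3052 + 3901) = (59*(-1/30) - 2589)/849 = (-59/30 - 2589)*(1/849) = -77729/30*1/849 = -77729/25470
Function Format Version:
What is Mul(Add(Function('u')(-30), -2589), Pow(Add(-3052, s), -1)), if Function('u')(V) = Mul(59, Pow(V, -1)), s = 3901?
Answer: Rational(-77729, 25470) ≈ -3.0518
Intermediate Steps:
Mul(Add(Function('u')(-30), -2589), Pow(Add(-3052, s), -1)) = Mul(Add(Mul(59, Pow(-30, -1)), -2589), Pow(Add(-3052, 3901), -1)) = Mul(Add(Mul(59, Rational(-1, 30)), -2589), Pow(849, -1)) = Mul(Add(Rational(-59, 30), -2589), Rational(1, 849)) = Mul(Rational(-77729, 30), Rational(1, 849)) = Rational(-77729, 25470)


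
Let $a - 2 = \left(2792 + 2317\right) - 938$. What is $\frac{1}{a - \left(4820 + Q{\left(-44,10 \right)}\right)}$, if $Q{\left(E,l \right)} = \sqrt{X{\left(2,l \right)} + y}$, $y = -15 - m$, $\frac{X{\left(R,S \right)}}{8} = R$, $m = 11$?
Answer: $\frac{i}{\sqrt{10} - 647 i} \approx -0.0015456 + 7.5541 \cdot 10^{-6} i$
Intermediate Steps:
$X{\left(R,S \right)} = 8 R$
$y = -26$ ($y = -15 - 11 = -26$)
$Q{\left(E,l \right)} = i \sqrt{10}$ ($Q{\left(E,l \right)} = \sqrt{8 \cdot 2 - 26} = \sqrt{16 - 26} = \sqrt{-10} = i \sqrt{10}$)
$a = 4173$ ($a = 2 + \left(\left(2792 + 2317\right) - 938\right) = 2 + \left(5109 - 938\right) = 2 + 4171 = 4173$)
$\frac{1}{a - \left(4820 + Q{\left(-44,10 \right)}\right)} = \frac{1}{4173 - \left(4820 + i \sqrt{10}\right)} = \frac{1}{-647 - i \sqrt{10}}$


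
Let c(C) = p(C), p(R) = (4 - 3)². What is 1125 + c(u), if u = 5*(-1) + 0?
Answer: 1126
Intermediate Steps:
p(R) = 1 (p(R) = 1² = 1)
u = -5 (u = -5 + 0 = -5)
c(C) = 1
1125 + c(u) = 1125 + 1 = 1126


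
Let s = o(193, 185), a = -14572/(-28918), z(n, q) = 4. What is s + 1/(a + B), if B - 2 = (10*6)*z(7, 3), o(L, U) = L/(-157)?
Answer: -674458189/550499148 ≈ -1.2252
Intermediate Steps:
o(L, U) = -L/157 (o(L, U) = L*(-1/157) = -L/157)
a = 7286/14459 (a = -14572*(-1/28918) = 7286/14459 ≈ 0.50391)
B = 242 (B = 2 + (10*6)*4 = 2 + 60*4 = 2 + 240 = 242)
s = -193/157 (s = -1/157*193 = -193/157 ≈ -1.2293)
s + 1/(a + B) = -193/157 + 1/(7286/14459 + 242) = -193/157 + 1/(3506364/14459) = -193/157 + 14459/3506364 = -674458189/550499148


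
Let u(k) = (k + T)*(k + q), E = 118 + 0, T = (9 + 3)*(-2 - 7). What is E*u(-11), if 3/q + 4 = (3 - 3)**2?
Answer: 329987/2 ≈ 1.6499e+5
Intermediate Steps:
q = -3/4 (q = 3/(-4 + (3 - 3)**2) = 3/(-4 + 0**2) = 3/(-4 + 0) = 3/(-4) = 3*(-1/4) = -3/4 ≈ -0.75000)
T = -108 (T = 12*(-9) = -108)
E = 118
u(k) = (-108 + k)*(-3/4 + k) (u(k) = (k - 108)*(k - 3/4) = (-108 + k)*(-3/4 + k))
E*u(-11) = 118*(81 + (-11)**2 - 435/4*(-11)) = 118*(81 + 121 + 4785/4) = 118*(5593/4) = 329987/2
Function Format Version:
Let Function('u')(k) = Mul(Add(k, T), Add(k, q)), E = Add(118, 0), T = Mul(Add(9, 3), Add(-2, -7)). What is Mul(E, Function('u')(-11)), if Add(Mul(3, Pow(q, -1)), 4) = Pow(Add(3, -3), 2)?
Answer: Rational(329987, 2) ≈ 1.6499e+5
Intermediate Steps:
q = Rational(-3, 4) (q = Mul(3, Pow(Add(-4, Pow(Add(3, -3), 2)), -1)) = Mul(3, Pow(Add(-4, Pow(0, 2)), -1)) = Mul(3, Pow(Add(-4, 0), -1)) = Mul(3, Pow(-4, -1)) = Mul(3, Rational(-1, 4)) = Rational(-3, 4) ≈ -0.75000)
T = -108 (T = Mul(12, -9) = -108)
E = 118
Function('u')(k) = Mul(Add(-108, k), Add(Rational(-3, 4), k)) (Function('u')(k) = Mul(Add(k, -108), Add(k, Rational(-3, 4))) = Mul(Add(-108, k), Add(Rational(-3, 4), k)))
Mul(E, Function('u')(-11)) = Mul(118, Add(81, Pow(-11, 2), Mul(Rational(-435, 4), -11))) = Mul(118, Add(81, 121, Rational(4785, 4))) = Mul(118, Rational(5593, 4)) = Rational(329987, 2)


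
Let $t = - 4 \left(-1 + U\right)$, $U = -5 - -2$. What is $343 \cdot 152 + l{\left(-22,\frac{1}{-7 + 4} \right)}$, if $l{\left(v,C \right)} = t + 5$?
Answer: $52157$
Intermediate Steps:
$U = -3$ ($U = -5 + 2 = -3$)
$t = 16$ ($t = - 4 \left(-1 - 3\right) = \left(-4\right) \left(-4\right) = 16$)
$l{\left(v,C \right)} = 21$ ($l{\left(v,C \right)} = 16 + 5 = 21$)
$343 \cdot 152 + l{\left(-22,\frac{1}{-7 + 4} \right)} = 343 \cdot 152 + 21 = 52136 + 21 = 52157$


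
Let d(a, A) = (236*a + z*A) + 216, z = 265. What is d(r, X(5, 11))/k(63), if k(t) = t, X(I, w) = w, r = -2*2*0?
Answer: 3131/63 ≈ 49.698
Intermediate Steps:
r = 0 (r = -4*0 = 0)
d(a, A) = 216 + 236*a + 265*A (d(a, A) = (236*a + 265*A) + 216 = 216 + 236*a + 265*A)
d(r, X(5, 11))/k(63) = (216 + 236*0 + 265*11)/63 = (216 + 0 + 2915)*(1/63) = 3131*(1/63) = 3131/63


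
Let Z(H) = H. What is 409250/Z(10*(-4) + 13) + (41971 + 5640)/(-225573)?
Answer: -30772345249/2030157 ≈ -15158.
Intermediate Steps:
409250/Z(10*(-4) + 13) + (41971 + 5640)/(-225573) = 409250/(10*(-4) + 13) + (41971 + 5640)/(-225573) = 409250/(-40 + 13) + 47611*(-1/225573) = 409250/(-27) - 47611/225573 = 409250*(-1/27) - 47611/225573 = -409250/27 - 47611/225573 = -30772345249/2030157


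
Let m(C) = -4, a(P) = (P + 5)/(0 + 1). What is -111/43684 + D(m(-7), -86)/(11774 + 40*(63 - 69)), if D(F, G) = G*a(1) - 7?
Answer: -12063503/251925628 ≈ -0.047885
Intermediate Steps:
a(P) = 5 + P (a(P) = (5 + P)/1 = (5 + P)*1 = 5 + P)
D(F, G) = -7 + 6*G (D(F, G) = G*(5 + 1) - 7 = G*6 - 7 = 6*G - 7 = -7 + 6*G)
-111/43684 + D(m(-7), -86)/(11774 + 40*(63 - 69)) = -111/43684 + (-7 + 6*(-86))/(11774 + 40*(63 - 69)) = -111*1/43684 + (-7 - 516)/(11774 + 40*(-6)) = -111/43684 - 523/(11774 - 240) = -111/43684 - 523/11534 = -12063503/251925628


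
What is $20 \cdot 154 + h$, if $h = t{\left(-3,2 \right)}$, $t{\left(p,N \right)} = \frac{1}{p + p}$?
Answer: $\frac{18479}{6} \approx 3079.8$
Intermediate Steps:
$t{\left(p,N \right)} = \frac{1}{2 p}$
$h = - \frac{1}{6}$ ($h = \frac{1}{2 \left(-3\right)} = \frac{1}{2} \left(- \frac{1}{3}\right) = - \frac{1}{6} \approx -0.16667$)
$20 \cdot 154 + h = 20 \cdot 154 - \frac{1}{6} = 3080 - \frac{1}{6} = \frac{18479}{6}$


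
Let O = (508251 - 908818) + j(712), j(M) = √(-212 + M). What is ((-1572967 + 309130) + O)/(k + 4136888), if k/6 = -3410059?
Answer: 832202/8161733 - 5*√5/8161733 ≈ 0.10196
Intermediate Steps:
k = -20460354 (k = 6*(-3410059) = -20460354)
O = -400567 + 10*√5 (O = (508251 - 908818) + √(-212 + 712) = -400567 + √500 = -400567 + 10*√5 ≈ -4.0054e+5)
((-1572967 + 309130) + O)/(k + 4136888) = ((-1572967 + 309130) + (-400567 + 10*√5))/(-20460354 + 4136888) = (-1263837 + (-400567 + 10*√5))/(-16323466) = (-1664404 + 10*√5)*(-1/16323466) = 832202/8161733 - 5*√5/8161733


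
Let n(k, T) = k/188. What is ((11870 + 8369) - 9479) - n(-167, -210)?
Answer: 2023047/188 ≈ 10761.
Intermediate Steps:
n(k, T) = k/188 (n(k, T) = k*(1/188) = k/188)
((11870 + 8369) - 9479) - n(-167, -210) = ((11870 + 8369) - 9479) - (-167)/188 = (20239 - 9479) - 1*(-167/188) = 10760 + 167/188 = 2023047/188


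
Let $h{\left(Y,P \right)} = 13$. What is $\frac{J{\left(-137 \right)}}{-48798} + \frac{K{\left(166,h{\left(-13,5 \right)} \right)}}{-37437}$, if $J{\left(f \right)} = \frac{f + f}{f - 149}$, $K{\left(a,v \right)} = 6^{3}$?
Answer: $- \frac{504133831}{87079884606} \approx -0.0057893$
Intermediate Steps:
$K{\left(a,v \right)} = 216$
$J{\left(f \right)} = \frac{2 f}{-149 + f}$
$\frac{J{\left(-137 \right)}}{-48798} + \frac{K{\left(166,h{\left(-13,5 \right)} \right)}}{-37437} = \frac{2 \left(-137\right) \frac{1}{-149 - 137}}{-48798} + \frac{216}{-37437} = 2 \left(-137\right) \frac{1}{-286} \left(- \frac{1}{48798}\right) + 216 \left(- \frac{1}{37437}\right) = 2 \left(-137\right) \left(- \frac{1}{286}\right) \left(- \frac{1}{48798}\right) - \frac{72}{12479} = \frac{137}{143} \left(- \frac{1}{48798}\right) - \frac{72}{12479} = - \frac{137}{6978114} - \frac{72}{12479} = - \frac{504133831}{87079884606}$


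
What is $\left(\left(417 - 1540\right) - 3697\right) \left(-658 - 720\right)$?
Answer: $6641960$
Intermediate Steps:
$\left(\left(417 - 1540\right) - 3697\right) \left(-658 - 720\right) = \left(\left(417 - 1540\right) - 3697\right) \left(-1378\right) = \left(-1123 - 3697\right) \left(-1378\right) = \left(-4820\right) \left(-1378\right) = 6641960$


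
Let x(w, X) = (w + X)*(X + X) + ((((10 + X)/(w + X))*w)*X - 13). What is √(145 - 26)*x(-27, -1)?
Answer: 961*√119/28 ≈ 374.40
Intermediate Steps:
x(w, X) = -13 + 2*X*(X + w) + X*w*(10 + X)/(X + w) (x(w, X) = (X + w)*(2*X) + ((((10 + X)/(X + w))*w)*X - 13) = 2*X*(X + w) + ((((10 + X)/(X + w))*w)*X - 13) = 2*X*(X + w) + ((w*(10 + X)/(X + w))*X - 13) = 2*X*(X + w) + (X*w*(10 + X)/(X + w) - 13) = 2*X*(X + w) + (-13 + X*w*(10 + X)/(X + w)) = -13 + 2*X*(X + w) + X*w*(10 + X)/(X + w))
√(145 - 26)*x(-27, -1) = √(145 - 26)*((-13*(-1) - 13*(-27) + 2*(-1)³ + 2*(-1)*(-27)² + 5*(-27)*(-1)² + 10*(-1)*(-27))/(-1 - 27)) = √119*((13 + 351 + 2*(-1) + 2*(-1)*729 + 5*(-27)*1 + 270)/(-28)) = √119*(-(13 + 351 - 2 - 1458 - 135 + 270)/28) = √119*(-1/28*(-961)) = √119*(961/28) = 961*√119/28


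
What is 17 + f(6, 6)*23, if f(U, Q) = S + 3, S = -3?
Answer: 17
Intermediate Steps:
f(U, Q) = 0 (f(U, Q) = -3 + 3 = 0)
17 + f(6, 6)*23 = 17 + 0*23 = 17 + 0 = 17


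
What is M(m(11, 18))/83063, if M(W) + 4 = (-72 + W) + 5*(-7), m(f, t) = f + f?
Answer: -89/83063 ≈ -0.0010715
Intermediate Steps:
m(f, t) = 2*f
M(W) = -111 + W (M(W) = -4 + ((-72 + W) + 5*(-7)) = -4 + ((-72 + W) - 35) = -4 + (-107 + W) = -111 + W)
M(m(11, 18))/83063 = (-111 + 2*11)/83063 = (-111 + 22)*(1/83063) = -89*1/83063 = -89/83063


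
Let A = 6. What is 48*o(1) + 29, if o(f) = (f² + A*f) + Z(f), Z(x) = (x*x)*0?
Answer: 365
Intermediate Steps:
Z(x) = 0 (Z(x) = x²*0 = 0)
o(f) = f² + 6*f (o(f) = (f² + 6*f) + 0 = f² + 6*f)
48*o(1) + 29 = 48*(1*(6 + 1)) + 29 = 48*(1*7) + 29 = 48*7 + 29 = 336 + 29 = 365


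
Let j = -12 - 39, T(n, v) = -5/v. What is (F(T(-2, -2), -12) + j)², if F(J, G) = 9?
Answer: 1764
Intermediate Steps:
j = -51
(F(T(-2, -2), -12) + j)² = (9 - 51)² = (-42)² = 1764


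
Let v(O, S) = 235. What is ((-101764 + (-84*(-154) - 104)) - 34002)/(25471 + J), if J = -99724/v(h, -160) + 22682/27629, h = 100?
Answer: -798187719210/162628546739 ≈ -4.9080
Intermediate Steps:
J = -2749944126/6492815 (J = -99724/235 + 22682/27629 = -2749944126/6492815 ≈ -423.54)
((-101764 + (-84*(-154) - 104)) - 34002)/(25471 + J) = ((-101764 + (-84*(-154) - 104)) - 34002)/(25471 - 2749944126/6492815) = ((-101764 + (12936 - 104)) - 34002)/(162628546739/6492815) = ((-101764 + 12832) - 34002)*(6492815/162628546739) = (-88932 - 34002)*(6492815/162628546739) = -122934*6492815/162628546739 = -798187719210/162628546739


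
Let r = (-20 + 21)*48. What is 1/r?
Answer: 1/48 ≈ 0.020833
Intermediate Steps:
r = 48 (r = 1*48 = 48)
1/r = 1/48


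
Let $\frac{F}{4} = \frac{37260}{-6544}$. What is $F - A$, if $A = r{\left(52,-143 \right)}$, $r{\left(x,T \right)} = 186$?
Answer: $- \frac{85389}{409} \approx -208.78$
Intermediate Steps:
$F = - \frac{9315}{409}$ ($F = 4 \frac{37260}{-6544} = 4 \cdot 37260 \left(- \frac{1}{6544}\right) = 4 \left(- \frac{9315}{1636}\right) = - \frac{9315}{409} \approx -22.775$)
$A = 186$
$F - A = - \frac{9315}{409} - 186 = - \frac{85389}{409}$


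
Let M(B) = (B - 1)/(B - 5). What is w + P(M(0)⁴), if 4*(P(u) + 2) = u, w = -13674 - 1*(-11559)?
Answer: -5292499/2500 ≈ -2117.0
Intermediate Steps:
M(B) = (-1 + B)/(-5 + B)
w = -2115 (w = -13674 + 11559 = -2115)
P(u) = -2 + u/4
w + P(M(0)⁴) = -2115 + (-2 + ((-1 + 0)/(-5 + 0))⁴/4) = -2115 + (-2 + (-1/(-5))⁴/4) = -2115 + (-2 + (-⅕*(-1))⁴/4) = -2115 + (-2 + (⅕)⁴/4) = -2115 + (-2 + (¼)*(1/625)) = -2115 + (-2 + 1/2500) = -2115 - 4999/2500 = -5292499/2500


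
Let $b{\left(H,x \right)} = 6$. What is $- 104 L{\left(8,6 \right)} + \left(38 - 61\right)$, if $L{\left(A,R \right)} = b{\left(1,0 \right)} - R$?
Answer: $-23$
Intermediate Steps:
$L{\left(A,R \right)} = 6 - R$
$- 104 L{\left(8,6 \right)} + \left(38 - 61\right) = - 104 \left(6 - 6\right) + \left(38 - 61\right) = - 104 \left(6 - 6\right) - 23 = \left(-104\right) 0 - 23 = 0 - 23 = -23$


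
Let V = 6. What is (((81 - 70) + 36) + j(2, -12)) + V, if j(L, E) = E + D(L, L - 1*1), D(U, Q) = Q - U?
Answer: 40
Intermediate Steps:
j(L, E) = -1 + E (j(L, E) = E + ((L - 1*1) - L) = E + ((L - 1) - L) = E + ((-1 + L) - L) = E - 1 = -1 + E)
(((81 - 70) + 36) + j(2, -12)) + V = (((81 - 70) + 36) + (-1 - 12)) + 6 = ((11 + 36) - 13) + 6 = (47 - 13) + 6 = 34 + 6 = 40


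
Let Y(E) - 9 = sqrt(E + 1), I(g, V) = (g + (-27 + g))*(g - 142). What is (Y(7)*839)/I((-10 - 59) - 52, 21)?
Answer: 7551/70747 + 1678*sqrt(2)/70747 ≈ 0.14028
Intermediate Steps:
I(g, V) = (-142 + g)*(-27 + 2*g) (I(g, V) = (-27 + 2*g)*(-142 + g) = (-142 + g)*(-27 + 2*g))
Y(E) = 9 + sqrt(1 + E) (Y(E) = 9 + sqrt(E + 1) = 9 + sqrt(1 + E))
(Y(7)*839)/I((-10 - 59) - 52, 21) = ((9 + sqrt(1 + 7))*839)/(3834 - 311*((-10 - 59) - 52) + 2*((-10 - 59) - 52)**2) = ((9 + sqrt(8))*839)/(3834 - 311*(-69 - 52) + 2*(-69 - 52)**2) = ((9 + 2*sqrt(2))*839)/(3834 - 311*(-121) + 2*(-121)**2) = (7551 + 1678*sqrt(2))/(3834 + 37631 + 2*14641) = (7551 + 1678*sqrt(2))/(3834 + 37631 + 29282) = (7551 + 1678*sqrt(2))/70747 = (7551 + 1678*sqrt(2))*(1/70747) = 7551/70747 + 1678*sqrt(2)/70747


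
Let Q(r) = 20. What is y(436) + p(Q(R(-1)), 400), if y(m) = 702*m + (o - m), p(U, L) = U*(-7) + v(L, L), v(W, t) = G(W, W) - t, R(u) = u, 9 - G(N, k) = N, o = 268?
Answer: 304973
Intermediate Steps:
G(N, k) = 9 - N
v(W, t) = 9 - W - t (v(W, t) = (9 - W) - t = 9 - W - t)
p(U, L) = 9 - 7*U - 2*L (p(U, L) = U*(-7) + (9 - L - L) = -7*U + (9 - 2*L) = 9 - 7*U - 2*L)
y(m) = 268 + 701*m (y(m) = 702*m + (268 - m) = 268 + 701*m)
y(436) + p(Q(R(-1)), 400) = (268 + 701*436) + (9 - 7*20 - 2*400) = (268 + 305636) + (9 - 140 - 800) = 305904 - 931 = 304973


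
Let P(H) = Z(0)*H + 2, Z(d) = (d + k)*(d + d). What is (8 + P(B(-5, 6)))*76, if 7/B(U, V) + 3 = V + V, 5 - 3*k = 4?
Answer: 760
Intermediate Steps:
k = ⅓ (k = 5/3 - ⅓*4 = 5/3 - 4/3 = ⅓ ≈ 0.33333)
B(U, V) = 7/(-3 + 2*V) (B(U, V) = 7/(-3 + (V + V)) = 7/(-3 + 2*V))
Z(d) = 2*d*(⅓ + d) (Z(d) = (d + ⅓)*(d + d) = (⅓ + d)*(2*d) = 2*d*(⅓ + d))
P(H) = 2 (P(H) = ((⅔)*0*(1 + 3*0))*H + 2 = ((⅔)*0*(1 + 0))*H + 2 = ((⅔)*0*1)*H + 2 = 0*H + 2 = 0 + 2 = 2)
(8 + P(B(-5, 6)))*76 = (8 + 2)*76 = 10*76 = 760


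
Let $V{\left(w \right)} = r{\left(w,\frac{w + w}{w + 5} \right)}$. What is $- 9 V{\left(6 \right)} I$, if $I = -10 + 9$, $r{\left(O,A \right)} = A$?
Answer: $\frac{108}{11} \approx 9.8182$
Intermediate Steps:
$V{\left(w \right)} = \frac{2 w}{5 + w}$ ($V{\left(w \right)} = \frac{w + w}{w + 5} = \frac{2 w}{5 + w}$)
$I = -1$
$- 9 V{\left(6 \right)} I = - 9 \cdot 2 \cdot 6 \frac{1}{5 + 6} \left(-1\right) = - 9 \cdot 2 \cdot 6 \cdot \frac{1}{11} \left(-1\right) = \left(-9\right) \frac{12}{11} \left(-1\right) = \left(- \frac{108}{11}\right) \left(-1\right) = \frac{108}{11}$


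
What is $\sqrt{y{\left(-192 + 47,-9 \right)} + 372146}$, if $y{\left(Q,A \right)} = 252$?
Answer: $\sqrt{372398} \approx 610.24$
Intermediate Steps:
$\sqrt{y{\left(-192 + 47,-9 \right)} + 372146} = \sqrt{252 + 372146} = \sqrt{372398}$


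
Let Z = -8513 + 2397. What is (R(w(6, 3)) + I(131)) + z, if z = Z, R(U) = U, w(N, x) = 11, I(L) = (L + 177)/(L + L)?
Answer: -799601/131 ≈ -6103.8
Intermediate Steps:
I(L) = (177 + L)/(2*L) (I(L) = (177 + L)/((2*L)) = (177 + L)*(1/(2*L)) = (177 + L)/(2*L))
Z = -6116
z = -6116
(R(w(6, 3)) + I(131)) + z = (11 + (½)*(177 + 131)/131) - 6116 = (11 + (½)*(1/131)*308) - 6116 = (11 + 154/131) - 6116 = 1595/131 - 6116 = -799601/131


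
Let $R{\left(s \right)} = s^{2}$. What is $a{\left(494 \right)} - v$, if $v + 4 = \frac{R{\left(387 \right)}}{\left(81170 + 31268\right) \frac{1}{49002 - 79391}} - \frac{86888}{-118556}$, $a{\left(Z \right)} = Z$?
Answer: $\frac{136554041512099}{3332549882} \approx 40976.0$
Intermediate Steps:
$v = - \frac{134907761870391}{3332549882}$ ($v = -4 + \left(\frac{387^{2}}{\left(81170 + 31268\right) \frac{1}{49002 - 79391}} - \frac{86888}{-118556}\right) = -4 + \left(\frac{149769}{112438 \frac{1}{-30389}} - - \frac{21722}{29639}\right) = -4 + \left(\frac{149769}{112438 \left(- \frac{1}{30389}\right)} + \frac{21722}{29639}\right) = -4 + \left(\frac{149769}{- \frac{112438}{30389}} + \frac{21722}{29639}\right) = -4 + \left(149769 \left(- \frac{30389}{112438}\right) + \frac{21722}{29639}\right) = -4 + \left(- \frac{4551330141}{112438} + \frac{21722}{29639}\right) = -4 - \frac{134894431670863}{3332549882} = - \frac{134907761870391}{3332549882} \approx -40482.0$)
$a{\left(494 \right)} - v = 494 - - \frac{134907761870391}{3332549882} = 494 + \frac{134907761870391}{3332549882} = \frac{136554041512099}{3332549882}$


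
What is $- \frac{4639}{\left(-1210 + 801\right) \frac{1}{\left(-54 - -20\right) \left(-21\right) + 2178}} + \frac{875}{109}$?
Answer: $\frac{1462700567}{44581} \approx 32810.0$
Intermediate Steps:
$- \frac{4639}{\left(-1210 + 801\right) \frac{1}{\left(-54 - -20\right) \left(-21\right) + 2178}} + \frac{875}{109} = - \frac{4639}{\left(-409\right) \frac{1}{\left(-54 + 20\right) \left(-21\right) + 2178}} + 875 \cdot \frac{1}{109} = - \frac{4639}{\left(-409\right) \frac{1}{\left(-34\right) \left(-21\right) + 2178}} + \frac{875}{109} = - \frac{4639}{\left(-409\right) \frac{1}{714 + 2178}} + \frac{875}{109} = - \frac{4639}{\left(-409\right) \frac{1}{2892}} + \frac{875}{109} = - \frac{4639}{- \frac{409}{2892}} + \frac{875}{109} = \left(-4639\right) \left(- \frac{2892}{409}\right) + \frac{875}{109} = \frac{13415988}{409} + \frac{875}{109} = \frac{1462700567}{44581}$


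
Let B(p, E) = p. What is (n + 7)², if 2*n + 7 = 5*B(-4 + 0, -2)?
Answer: 169/4 ≈ 42.250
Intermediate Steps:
n = -27/2 (n = -7/2 + (5*(-4 + 0))/2 = -7/2 + (5*(-4))/2 = -7/2 + (½)*(-20) = -7/2 - 10 = -27/2 ≈ -13.500)
(n + 7)² = (-27/2 + 7)² = (-13/2)² = 169/4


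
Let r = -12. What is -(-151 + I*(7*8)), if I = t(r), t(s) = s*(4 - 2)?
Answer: 1495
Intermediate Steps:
t(s) = 2*s (t(s) = s*2 = 2*s)
I = -24 (I = 2*(-12) = -24)
-(-151 + I*(7*8)) = -(-151 - 168*8) = -(-151 - 24*56) = -(-151 - 1344) = -1*(-1495) = 1495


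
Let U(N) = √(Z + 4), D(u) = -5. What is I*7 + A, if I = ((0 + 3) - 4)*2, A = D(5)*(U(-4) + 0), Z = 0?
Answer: -24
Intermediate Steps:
U(N) = 2 (U(N) = √(0 + 4) = √4 = 2)
A = -10 (A = -5*(2 + 0) = -5*2 = -10)
I = -2 (I = (3 - 4)*2 = -1*2 = -2)
I*7 + A = -2*7 - 10 = -14 - 10 = -24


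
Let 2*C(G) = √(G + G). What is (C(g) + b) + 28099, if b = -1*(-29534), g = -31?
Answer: 57633 + I*√62/2 ≈ 57633.0 + 3.937*I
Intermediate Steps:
b = 29534
C(G) = √2*√G/2 (C(G) = √(G + G)/2 = √(2*G)/2 = (√2*√G)/2 = √2*√G/2)
(C(g) + b) + 28099 = (√2*√(-31)/2 + 29534) + 28099 = (√2*(I*√31)/2 + 29534) + 28099 = (I*√62/2 + 29534) + 28099 = (29534 + I*√62/2) + 28099 = 57633 + I*√62/2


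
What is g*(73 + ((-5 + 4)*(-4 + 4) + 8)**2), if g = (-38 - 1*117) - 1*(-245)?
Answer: 12330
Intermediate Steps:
g = 90 (g = (-38 - 117) + 245 = -155 + 245 = 90)
g*(73 + ((-5 + 4)*(-4 + 4) + 8)**2) = 90*(73 + ((-5 + 4)*(-4 + 4) + 8)**2) = 90*(73 + (-1*0 + 8)**2) = 90*(73 + (0 + 8)**2) = 90*(73 + 8**2) = 90*(73 + 64) = 90*137 = 12330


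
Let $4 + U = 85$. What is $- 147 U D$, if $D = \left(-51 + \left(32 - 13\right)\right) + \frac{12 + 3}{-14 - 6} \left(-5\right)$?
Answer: $\frac{1345491}{4} \approx 3.3637 \cdot 10^{5}$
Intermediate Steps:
$U = 81$ ($U = -4 + 85 = 81$)
$D = - \frac{113}{4}$ ($D = \left(-51 + 19\right) + \frac{15}{-20} \left(-5\right) = -32 + 15 \left(- \frac{1}{20}\right) \left(-5\right) = -32 - - \frac{15}{4} = -32 + \frac{15}{4} = - \frac{113}{4} \approx -28.25$)
$- 147 U D = \left(-147\right) 81 \left(- \frac{113}{4}\right) = \left(-11907\right) \left(- \frac{113}{4}\right) = \frac{1345491}{4}$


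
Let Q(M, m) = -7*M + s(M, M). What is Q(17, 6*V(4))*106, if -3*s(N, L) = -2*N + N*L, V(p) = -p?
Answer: -21624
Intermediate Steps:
s(N, L) = 2*N/3 - L*N/3 (s(N, L) = -(-2*N + N*L)/3 = -(-2*N + L*N)/3 = 2*N/3 - L*N/3)
Q(M, m) = -7*M + M*(2 - M)/3
Q(17, 6*V(4))*106 = ((⅓)*17*(-19 - 1*17))*106 = ((⅓)*17*(-19 - 17))*106 = ((⅓)*17*(-36))*106 = -204*106 = -21624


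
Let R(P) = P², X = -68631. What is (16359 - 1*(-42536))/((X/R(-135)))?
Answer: -357787125/22877 ≈ -15640.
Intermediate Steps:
(16359 - 1*(-42536))/((X/R(-135))) = (16359 - 1*(-42536))/((-68631/((-135)²))) = (16359 + 42536)/((-68631/18225)) = 58895/((-68631*1/18225)) = 58895/(-22877/6075) = 58895*(-6075/22877) = -357787125/22877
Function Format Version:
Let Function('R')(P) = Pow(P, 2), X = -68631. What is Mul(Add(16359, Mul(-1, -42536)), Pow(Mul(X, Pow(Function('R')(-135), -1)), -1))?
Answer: Rational(-357787125, 22877) ≈ -15640.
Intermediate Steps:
Mul(Add(16359, Mul(-1, -42536)), Pow(Mul(X, Pow(Function('R')(-135), -1)), -1)) = Mul(Add(16359, Mul(-1, -42536)), Pow(Mul(-68631, Pow(Pow(-135, 2), -1)), -1)) = Mul(Add(16359, 42536), Pow(Mul(-68631, Pow(18225, -1)), -1)) = Mul(58895, Pow(Mul(-68631, Rational(1, 18225)), -1)) = Mul(58895, Pow(Rational(-22877, 6075), -1)) = Mul(58895, Rational(-6075, 22877)) = Rational(-357787125, 22877)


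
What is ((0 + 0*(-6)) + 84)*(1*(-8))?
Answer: -672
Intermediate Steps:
((0 + 0*(-6)) + 84)*(1*(-8)) = ((0 + 0) + 84)*(-8) = (0 + 84)*(-8) = 84*(-8) = -672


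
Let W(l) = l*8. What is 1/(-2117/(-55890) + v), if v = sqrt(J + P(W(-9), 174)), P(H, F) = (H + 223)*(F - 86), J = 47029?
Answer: -118319130/188411731914011 + 3123692100*sqrt(60317)/188411731914011 ≈ 0.0040711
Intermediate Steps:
W(l) = 8*l
P(H, F) = (-86 + F)*(223 + H) (P(H, F) = (223 + H)*(-86 + F) = (-86 + F)*(223 + H))
v = sqrt(60317) (v = sqrt(47029 + (-19178 - 688*(-9) + 223*174 + 174*(8*(-9)))) = sqrt(47029 + (-19178 - 86*(-72) + 38802 + 174*(-72))) = sqrt(47029 + (-19178 + 6192 + 38802 - 12528)) = sqrt(47029 + 13288) = sqrt(60317) ≈ 245.60)
1/(-2117/(-55890) + v) = 1/(-2117/(-55890) + sqrt(60317)) = 1/(-2117*(-1/55890) + sqrt(60317)) = 1/(2117/55890 + sqrt(60317))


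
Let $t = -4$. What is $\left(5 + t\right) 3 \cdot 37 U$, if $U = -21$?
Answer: $-2331$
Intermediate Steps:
$\left(5 + t\right) 3 \cdot 37 U = \left(5 - 4\right) 3 \cdot 37 \left(-21\right) = 1 \cdot 3 \cdot 37 \left(-21\right) = 3 \cdot 37 \left(-21\right) = 111 \left(-21\right) = -2331$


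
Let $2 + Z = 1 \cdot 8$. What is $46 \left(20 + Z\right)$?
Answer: $1196$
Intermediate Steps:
$Z = 6$ ($Z = -2 + 1 \cdot 8 = -2 + 8 = 6$)
$46 \left(20 + Z\right) = 46 \left(20 + 6\right) = 46 \cdot 26 = 1196$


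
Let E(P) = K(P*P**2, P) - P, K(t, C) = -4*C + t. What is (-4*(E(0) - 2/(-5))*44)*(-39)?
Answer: 13728/5 ≈ 2745.6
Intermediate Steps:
K(t, C) = t - 4*C
E(P) = P**3 - 5*P (E(P) = (P*P**2 - 4*P) - P = (P**3 - 4*P) - P = P**3 - 5*P)
(-4*(E(0) - 2/(-5))*44)*(-39) = (-4*(0*(-5 + 0**2) - 2/(-5))*44)*(-39) = (-4*(0*(-5 + 0) - 2*(-1/5))*44)*(-39) = (-4*(0*(-5) + 2/5)*44)*(-39) = (-4*(0 + 2/5)*44)*(-39) = (-4*2/5*44)*(-39) = -8/5*44*(-39) = -352/5*(-39) = 13728/5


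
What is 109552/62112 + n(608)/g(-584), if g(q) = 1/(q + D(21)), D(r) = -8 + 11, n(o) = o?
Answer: -1371301889/3882 ≈ -3.5325e+5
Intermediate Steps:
D(r) = 3
g(q) = 1/(3 + q) (g(q) = 1/(q + 3) = 1/(3 + q))
109552/62112 + n(608)/g(-584) = 109552/62112 + 608/(1/(3 - 584)) = 109552*(1/62112) + 608/(1/(-581)) = 6847/3882 + 608/(-1/581) = 6847/3882 + 608*(-581) = 6847/3882 - 353248 = -1371301889/3882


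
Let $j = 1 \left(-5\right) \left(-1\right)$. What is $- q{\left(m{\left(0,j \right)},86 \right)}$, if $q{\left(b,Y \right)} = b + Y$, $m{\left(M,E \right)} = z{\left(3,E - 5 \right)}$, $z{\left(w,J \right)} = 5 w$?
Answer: $-101$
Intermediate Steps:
$j = 5$ ($j = \left(-5\right) \left(-1\right) = 5$)
$m{\left(M,E \right)} = 15$ ($m{\left(M,E \right)} = 5 \cdot 3 = 15$)
$q{\left(b,Y \right)} = Y + b$
$- q{\left(m{\left(0,j \right)},86 \right)} = - (86 + 15) = \left(-1\right) 101 = -101$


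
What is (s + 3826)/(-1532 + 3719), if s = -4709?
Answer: -883/2187 ≈ -0.40375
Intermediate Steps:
(s + 3826)/(-1532 + 3719) = (-4709 + 3826)/(-1532 + 3719) = -883/2187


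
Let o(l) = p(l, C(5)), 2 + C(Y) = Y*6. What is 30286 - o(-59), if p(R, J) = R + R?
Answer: 30404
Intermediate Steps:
C(Y) = -2 + 6*Y (C(Y) = -2 + Y*6 = -2 + 6*Y)
p(R, J) = 2*R
o(l) = 2*l
30286 - o(-59) = 30286 - 2*(-59) = 30286 - 1*(-118) = 30286 + 118 = 30404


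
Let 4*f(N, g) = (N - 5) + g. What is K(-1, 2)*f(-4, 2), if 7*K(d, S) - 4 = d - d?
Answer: -1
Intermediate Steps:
f(N, g) = -5/4 + N/4 + g/4 (f(N, g) = ((N - 5) + g)/4 = ((-5 + N) + g)/4 = (-5 + N + g)/4 = -5/4 + N/4 + g/4)
K(d, S) = 4/7 (K(d, S) = 4/7 + (d - d)/7 = 4/7 + (⅐)*0 = 4/7 + 0 = 4/7)
K(-1, 2)*f(-4, 2) = 4*(-5/4 + (¼)*(-4) + (¼)*2)/7 = 4*(-5/4 - 1 + ½)/7 = (4/7)*(-7/4) = -1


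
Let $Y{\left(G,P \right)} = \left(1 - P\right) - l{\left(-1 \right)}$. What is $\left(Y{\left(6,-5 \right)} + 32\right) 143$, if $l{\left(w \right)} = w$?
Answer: $5577$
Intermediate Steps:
$Y{\left(G,P \right)} = 2 - P$ ($Y{\left(G,P \right)} = \left(1 - P\right) - -1 = \left(1 - P\right) + 1 = 2 - P$)
$\left(Y{\left(6,-5 \right)} + 32\right) 143 = \left(\left(2 - -5\right) + 32\right) 143 = \left(\left(2 + 5\right) + 32\right) 143 = \left(7 + 32\right) 143 = 39 \cdot 143 = 5577$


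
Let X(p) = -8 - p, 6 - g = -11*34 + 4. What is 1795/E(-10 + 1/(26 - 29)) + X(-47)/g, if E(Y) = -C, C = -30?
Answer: 67609/1128 ≈ 59.937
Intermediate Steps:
g = 376 (g = 6 - (-11*34 + 4) = 6 - (-374 + 4) = 6 - 1*(-370) = 6 + 370 = 376)
E(Y) = 30 (E(Y) = -1*(-30) = 30)
1795/E(-10 + 1/(26 - 29)) + X(-47)/g = 1795/30 + (-8 - 1*(-47))/376 = 1795*(1/30) + (-8 + 47)*(1/376) = 359/6 + 39*(1/376) = 359/6 + 39/376 = 67609/1128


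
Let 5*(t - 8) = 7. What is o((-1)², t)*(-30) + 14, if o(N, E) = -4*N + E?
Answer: -148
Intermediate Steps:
t = 47/5 (t = 8 + (⅕)*7 = 8 + 7/5 = 47/5 ≈ 9.4000)
o(N, E) = E - 4*N
o((-1)², t)*(-30) + 14 = (47/5 - 4*(-1)²)*(-30) + 14 = (47/5 - 4*1)*(-30) + 14 = (47/5 - 4)*(-30) + 14 = (27/5)*(-30) + 14 = -162 + 14 = -148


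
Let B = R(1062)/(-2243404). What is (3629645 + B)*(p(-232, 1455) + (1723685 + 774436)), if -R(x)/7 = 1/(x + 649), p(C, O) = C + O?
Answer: 8705379203262517079532/959616061 ≈ 9.0717e+12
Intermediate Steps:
R(x) = -7/(649 + x) (R(x) = -7/(x + 649) = -7/(649 + x))
B = 7/3838464244 (B = -7/(649 + 1062)/(-2243404) = -7/1711*(-1/2243404) = 7/3838464244 ≈ 1.8236e-9)
(3629645 + B)*(p(-232, 1455) + (1723685 + 774436)) = (3629645 + 7/3838464244)*((-232 + 1455) + (1723685 + 774436)) = 13932262550913387*(1223 + 2498121)/3838464244 = (13932262550913387/3838464244)*2499344 = 8705379203262517079532/959616061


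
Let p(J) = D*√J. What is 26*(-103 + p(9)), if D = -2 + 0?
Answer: -2834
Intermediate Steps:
D = -2
p(J) = -2*√J
26*(-103 + p(9)) = 26*(-103 - 2*√9) = 26*(-103 - 2*3) = 26*(-103 - 6) = 26*(-109) = -2834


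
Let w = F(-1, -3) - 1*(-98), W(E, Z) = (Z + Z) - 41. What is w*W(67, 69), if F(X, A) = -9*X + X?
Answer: 10282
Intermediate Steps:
F(X, A) = -8*X
W(E, Z) = -41 + 2*Z (W(E, Z) = 2*Z - 41 = -41 + 2*Z)
w = 106 (w = -8*(-1) - 1*(-98) = 8 + 98 = 106)
w*W(67, 69) = 106*(-41 + 2*69) = 106*(-41 + 138) = 106*97 = 10282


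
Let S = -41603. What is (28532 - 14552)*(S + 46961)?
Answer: 74904840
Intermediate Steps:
(28532 - 14552)*(S + 46961) = (28532 - 14552)*(-41603 + 46961) = 13980*5358 = 74904840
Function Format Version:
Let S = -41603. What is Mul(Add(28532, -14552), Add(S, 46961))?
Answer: 74904840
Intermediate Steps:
Mul(Add(28532, -14552), Add(S, 46961)) = Mul(Add(28532, -14552), Add(-41603, 46961)) = Mul(13980, 5358) = 74904840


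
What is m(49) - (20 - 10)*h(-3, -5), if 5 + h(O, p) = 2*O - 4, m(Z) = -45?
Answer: 105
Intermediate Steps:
h(O, p) = -9 + 2*O (h(O, p) = -5 + (2*O - 4) = -5 + (-4 + 2*O) = -9 + 2*O)
m(49) - (20 - 10)*h(-3, -5) = -45 - (20 - 10)*(-9 + 2*(-3)) = -45 - 10*(-9 - 6) = -45 - 10*(-15) = -45 - 1*(-150) = -45 + 150 = 105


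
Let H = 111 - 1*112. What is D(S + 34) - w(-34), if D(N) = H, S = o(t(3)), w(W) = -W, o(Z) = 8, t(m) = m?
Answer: -35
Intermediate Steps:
S = 8
H = -1 (H = 111 - 112 = -1)
D(N) = -1
D(S + 34) - w(-34) = -1 - (-1)*(-34) = -1 - 1*34 = -1 - 34 = -35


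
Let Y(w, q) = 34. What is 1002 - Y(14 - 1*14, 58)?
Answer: 968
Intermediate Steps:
1002 - Y(14 - 1*14, 58) = 1002 - 1*34 = 1002 - 34 = 968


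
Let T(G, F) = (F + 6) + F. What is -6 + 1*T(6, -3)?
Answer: -6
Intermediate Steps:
T(G, F) = 6 + 2*F (T(G, F) = (6 + F) + F = 6 + 2*F)
-6 + 1*T(6, -3) = -6 + 1*(6 + 2*(-3)) = -6 + 1*(6 - 6) = -6 + 1*0 = -6 + 0 = -6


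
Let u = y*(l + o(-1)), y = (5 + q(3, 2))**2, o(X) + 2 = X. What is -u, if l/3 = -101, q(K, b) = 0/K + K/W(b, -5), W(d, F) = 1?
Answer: 19584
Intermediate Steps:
o(X) = -2 + X
q(K, b) = K (q(K, b) = 0/K + K/1 = 0 + K*1 = 0 + K = K)
y = 64 (y = (5 + 3)**2 = 8**2 = 64)
l = -303 (l = 3*(-101) = -303)
u = -19584 (u = 64*(-303 + (-2 - 1)) = 64*(-303 - 3) = 64*(-306) = -19584)
-u = -1*(-19584) = 19584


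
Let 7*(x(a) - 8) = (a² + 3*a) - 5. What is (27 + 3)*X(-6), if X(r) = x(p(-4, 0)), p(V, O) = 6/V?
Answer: 2925/14 ≈ 208.93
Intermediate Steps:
x(a) = 51/7 + a²/7 + 3*a/7 (x(a) = 8 + ((a² + 3*a) - 5)/7 = 8 + (-5 + a² + 3*a)/7 = 8 + (-5/7 + a²/7 + 3*a/7) = 51/7 + a²/7 + 3*a/7)
X(r) = 195/28 (X(r) = 51/7 + (6/(-4))²/7 + 3*(6/(-4))/7 = 51/7 + (6*(-¼))²/7 + 3*(6*(-¼))/7 = 51/7 + (-3/2)²/7 + (3/7)*(-3/2) = 51/7 + (⅐)*(9/4) - 9/14 = 51/7 + 9/28 - 9/14 = 195/28)
(27 + 3)*X(-6) = (27 + 3)*(195/28) = 30*(195/28) = 2925/14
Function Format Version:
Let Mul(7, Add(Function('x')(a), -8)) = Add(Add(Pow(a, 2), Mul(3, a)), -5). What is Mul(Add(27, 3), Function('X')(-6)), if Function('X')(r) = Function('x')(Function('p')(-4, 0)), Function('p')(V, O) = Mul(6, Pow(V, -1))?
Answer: Rational(2925, 14) ≈ 208.93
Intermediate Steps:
Function('x')(a) = Add(Rational(51, 7), Mul(Rational(1, 7), Pow(a, 2)), Mul(Rational(3, 7), a)) (Function('x')(a) = Add(8, Mul(Rational(1, 7), Add(Add(Pow(a, 2), Mul(3, a)), -5))) = Add(8, Mul(Rational(1, 7), Add(-5, Pow(a, 2), Mul(3, a)))) = Add(8, Add(Rational(-5, 7), Mul(Rational(1, 7), Pow(a, 2)), Mul(Rational(3, 7), a))) = Add(Rational(51, 7), Mul(Rational(1, 7), Pow(a, 2)), Mul(Rational(3, 7), a)))
Function('X')(r) = Rational(195, 28) (Function('X')(r) = Add(Rational(51, 7), Mul(Rational(1, 7), Pow(Mul(6, Pow(-4, -1)), 2)), Mul(Rational(3, 7), Mul(6, Pow(-4, -1)))) = Add(Rational(51, 7), Mul(Rational(1, 7), Pow(Mul(6, Rational(-1, 4)), 2)), Mul(Rational(3, 7), Mul(6, Rational(-1, 4)))) = Add(Rational(51, 7), Mul(Rational(1, 7), Pow(Rational(-3, 2), 2)), Mul(Rational(3, 7), Rational(-3, 2))) = Add(Rational(51, 7), Mul(Rational(1, 7), Rational(9, 4)), Rational(-9, 14)) = Add(Rational(51, 7), Rational(9, 28), Rational(-9, 14)) = Rational(195, 28))
Mul(Add(27, 3), Function('X')(-6)) = Mul(Add(27, 3), Rational(195, 28)) = Mul(30, Rational(195, 28)) = Rational(2925, 14)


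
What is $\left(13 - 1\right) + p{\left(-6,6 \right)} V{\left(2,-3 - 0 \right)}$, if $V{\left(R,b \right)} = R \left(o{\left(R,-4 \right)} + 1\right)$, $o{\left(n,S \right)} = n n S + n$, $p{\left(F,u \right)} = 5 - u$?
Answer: $38$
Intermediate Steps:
$o{\left(n,S \right)} = n + S n^{2}$ ($o{\left(n,S \right)} = n^{2} S + n = S n^{2} + n = n + S n^{2}$)
$V{\left(R,b \right)} = R \left(1 + R \left(1 - 4 R\right)\right)$ ($V{\left(R,b \right)} = R \left(R \left(1 - 4 R\right) + 1\right) = R \left(1 + R \left(1 - 4 R\right)\right)$)
$\left(13 - 1\right) + p{\left(-6,6 \right)} V{\left(2,-3 - 0 \right)} = \left(13 - 1\right) + \left(5 - 6\right) 2 \left(1 + 2 - 4 \cdot 2^{2}\right) = 12 + \left(5 - 6\right) 2 \left(1 + 2 - 16\right) = 12 - 2 \left(1 + 2 - 16\right) = 12 - 2 \left(-13\right) = 12 - -26 = 12 + 26 = 38$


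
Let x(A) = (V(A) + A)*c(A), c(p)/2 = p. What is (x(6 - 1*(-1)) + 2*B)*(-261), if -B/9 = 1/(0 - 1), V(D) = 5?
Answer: -48546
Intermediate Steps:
c(p) = 2*p
B = 9 (B = -9/(0 - 1) = -9/(-1) = -9*(-1) = 9)
x(A) = 2*A*(5 + A) (x(A) = (5 + A)*(2*A) = 2*A*(5 + A))
(x(6 - 1*(-1)) + 2*B)*(-261) = (2*(6 - 1*(-1))*(5 + (6 - 1*(-1))) + 2*9)*(-261) = (2*(6 + 1)*(5 + (6 + 1)) + 18)*(-261) = (2*7*(5 + 7) + 18)*(-261) = (2*7*12 + 18)*(-261) = (168 + 18)*(-261) = 186*(-261) = -48546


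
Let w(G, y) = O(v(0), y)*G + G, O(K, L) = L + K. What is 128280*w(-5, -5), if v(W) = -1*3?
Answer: 4489800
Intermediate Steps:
v(W) = -3
O(K, L) = K + L
w(G, y) = G + G*(-3 + y) (w(G, y) = (-3 + y)*G + G = G*(-3 + y) + G = G + G*(-3 + y))
128280*w(-5, -5) = 128280*(-5*(-2 - 5)) = 128280*(-5*(-7)) = 128280*35 = 4489800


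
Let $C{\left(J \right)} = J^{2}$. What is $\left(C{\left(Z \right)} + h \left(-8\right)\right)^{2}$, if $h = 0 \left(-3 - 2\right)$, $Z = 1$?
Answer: $1$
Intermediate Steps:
$h = 0$ ($h = 0 \left(-5\right) = 0$)
$\left(C{\left(Z \right)} + h \left(-8\right)\right)^{2} = \left(1^{2} + 0 \left(-8\right)\right)^{2} = \left(1 + 0\right)^{2} = 1^{2} = 1$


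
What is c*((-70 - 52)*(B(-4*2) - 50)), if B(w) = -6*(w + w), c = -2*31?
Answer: 347944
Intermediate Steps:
c = -62
B(w) = -12*w
c*((-70 - 52)*(B(-4*2) - 50)) = -62*(-70 - 52)*(-(-48)*2 - 50) = -(-7564)*(-12*(-8) - 50) = -(-7564)*(96 - 50) = -(-7564)*46 = -62*(-5612) = 347944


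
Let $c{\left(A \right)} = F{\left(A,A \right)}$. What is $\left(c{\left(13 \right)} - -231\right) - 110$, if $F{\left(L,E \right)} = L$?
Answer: $134$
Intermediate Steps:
$c{\left(A \right)} = A$
$\left(c{\left(13 \right)} - -231\right) - 110 = \left(13 - -231\right) - 110 = \left(13 + 231\right) - 110 = 244 - 110 = 134$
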